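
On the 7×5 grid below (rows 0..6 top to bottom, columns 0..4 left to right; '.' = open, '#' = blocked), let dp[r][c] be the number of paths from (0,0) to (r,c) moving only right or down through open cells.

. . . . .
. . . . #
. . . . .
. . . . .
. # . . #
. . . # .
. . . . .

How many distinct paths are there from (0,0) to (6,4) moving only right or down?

r\c   0   1   2   3   4
  0   1   1   1   1   1
  1   1   2   3   4   0
  2   1   3   6  10  10
  3   1   4  10  20  30
  4   1   0  10  30   0
  5   1   1  11   0   0
  6   1   2  13  13  13

13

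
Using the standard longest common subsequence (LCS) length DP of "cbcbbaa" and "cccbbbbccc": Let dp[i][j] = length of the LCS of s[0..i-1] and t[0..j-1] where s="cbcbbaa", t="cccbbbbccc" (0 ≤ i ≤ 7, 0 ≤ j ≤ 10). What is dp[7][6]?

   ''  c  c  c  b  b  b  b  c  c  c
''  0  0  0  0  0  0  0  0  0  0  0
 c  0  1  1  1  1  1  1  1  1  1  1
 b  0  1  1  1  2  2  2  2  2  2  2
 c  0  1  2  2  2  2  2  2  3  3  3
 b  0  1  2  2  3  3  3  3  3  3  3
 b  0  1  2  2  3  4  4  4  4  4  4
 a  0  1  2  2  3  4  4  4  4  4  4
 a  0  1  2  2  3  4  4  4  4  4  4

4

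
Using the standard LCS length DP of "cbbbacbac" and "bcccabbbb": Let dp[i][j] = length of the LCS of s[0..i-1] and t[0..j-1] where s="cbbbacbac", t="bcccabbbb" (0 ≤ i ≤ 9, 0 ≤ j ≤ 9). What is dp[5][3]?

1

   ''  b  c  c  c  a  b  b  b  b
''  0  0  0  0  0  0  0  0  0  0
 c  0  0  1  1  1  1  1  1  1  1
 b  0  1  1  1  1  1  2  2  2  2
 b  0  1  1  1  1  1  2  3  3  3
 b  0  1  1  1  1  1  2  3  4  4
 a  0  1  1  1  1  2  2  3  4  4
 c  0  1  2  2  2  2  2  3  4  4
 b  0  1  2  2  2  2  3  3  4  5
 a  0  1  2  2  2  3  3  3  4  5
 c  0  1  2  3  3  3  3  3  4  5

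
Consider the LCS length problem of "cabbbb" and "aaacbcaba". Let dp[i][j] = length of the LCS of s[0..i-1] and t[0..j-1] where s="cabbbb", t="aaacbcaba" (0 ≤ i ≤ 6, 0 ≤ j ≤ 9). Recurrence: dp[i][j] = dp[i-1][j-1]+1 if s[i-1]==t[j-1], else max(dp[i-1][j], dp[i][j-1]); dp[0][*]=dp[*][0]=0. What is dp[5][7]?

   ''  a  a  a  c  b  c  a  b  a
''  0  0  0  0  0  0  0  0  0  0
 c  0  0  0  0  1  1  1  1  1  1
 a  0  1  1  1  1  1  1  2  2  2
 b  0  1  1  1  1  2  2  2  3  3
 b  0  1  1  1  1  2  2  2  3  3
 b  0  1  1  1  1  2  2  2  3  3
 b  0  1  1  1  1  2  2  2  3  3

2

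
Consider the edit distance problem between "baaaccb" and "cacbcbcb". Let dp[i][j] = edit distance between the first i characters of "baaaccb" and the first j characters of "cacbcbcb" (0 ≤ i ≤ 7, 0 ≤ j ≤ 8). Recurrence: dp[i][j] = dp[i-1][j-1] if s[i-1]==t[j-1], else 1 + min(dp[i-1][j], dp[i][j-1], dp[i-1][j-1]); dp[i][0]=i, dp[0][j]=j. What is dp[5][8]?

6

   ''  c  a  c  b  c  b  c  b
''  0  1  2  3  4  5  6  7  8
 b  1  1  2  3  3  4  5  6  7
 a  2  2  1  2  3  4  5  6  7
 a  3  3  2  2  3  4  5  6  7
 a  4  4  3  3  3  4  5  6  7
 c  5  4  4  3  4  3  4  5  6
 c  6  5  5  4  4  4  4  4  5
 b  7  6  6  5  4  5  4  5  4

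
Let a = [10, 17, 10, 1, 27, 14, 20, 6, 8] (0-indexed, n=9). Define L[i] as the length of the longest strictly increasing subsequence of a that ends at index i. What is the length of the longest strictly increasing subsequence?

3

   i    0    1    2    3    4    5    6    7    8
a[i]   10   17   10    1   27   14   20    6    8
L[i]    1    2    1    1    3    2    3    2    3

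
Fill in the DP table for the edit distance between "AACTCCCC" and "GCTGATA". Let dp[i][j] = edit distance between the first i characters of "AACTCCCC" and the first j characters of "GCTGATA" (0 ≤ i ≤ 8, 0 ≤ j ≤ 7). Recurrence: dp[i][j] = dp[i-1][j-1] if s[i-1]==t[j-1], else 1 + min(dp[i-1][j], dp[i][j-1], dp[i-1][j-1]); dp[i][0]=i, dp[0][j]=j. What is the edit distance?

   ''  G  C  T  G  A  T  A
''  0  1  2  3  4  5  6  7
 A  1  1  2  3  4  4  5  6
 A  2  2  2  3  4  4  5  5
 C  3  3  2  3  4  5  5  6
 T  4  4  3  2  3  4  5  6
 C  5  5  4  3  3  4  5  6
 C  6  6  5  4  4  4  5  6
 C  7  7  6  5  5  5  5  6
 C  8  8  7  6  6  6  6  6

6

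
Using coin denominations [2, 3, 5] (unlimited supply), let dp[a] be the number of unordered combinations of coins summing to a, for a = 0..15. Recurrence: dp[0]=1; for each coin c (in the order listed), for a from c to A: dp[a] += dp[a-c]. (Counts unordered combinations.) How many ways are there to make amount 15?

after  coin     0     1     2     3     4     5     6     7     8     9    10    11    12    13    14    15
          2     1     0     1     0     1     0     1     0     1     0     1     0     1     0     1     0
          3     1     0     1     1     1     1     2     1     2     2     2     2     3     2     3     3
          5     1     0     1     1     1     2     2     2     3     3     4     4     5     5     6     7

7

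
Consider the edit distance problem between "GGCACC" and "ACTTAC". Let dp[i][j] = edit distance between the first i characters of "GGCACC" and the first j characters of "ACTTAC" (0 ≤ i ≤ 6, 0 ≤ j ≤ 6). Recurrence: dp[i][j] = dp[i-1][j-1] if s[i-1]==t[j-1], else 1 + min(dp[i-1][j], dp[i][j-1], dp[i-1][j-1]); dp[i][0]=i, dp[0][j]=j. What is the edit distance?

   ''  A  C  T  T  A  C
''  0  1  2  3  4  5  6
 G  1  1  2  3  4  5  6
 G  2  2  2  3  4  5  6
 C  3  3  2  3  4  5  5
 A  4  3  3  3  4  4  5
 C  5  4  3  4  4  5  4
 C  6  5  4  4  5  5  5

5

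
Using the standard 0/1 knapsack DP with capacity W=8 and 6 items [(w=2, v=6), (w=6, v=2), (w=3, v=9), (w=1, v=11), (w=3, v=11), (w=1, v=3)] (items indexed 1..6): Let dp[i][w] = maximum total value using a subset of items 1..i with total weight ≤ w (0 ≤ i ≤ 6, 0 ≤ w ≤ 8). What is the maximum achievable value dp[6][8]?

i\w   0   1   2   3   4   5   6   7   8
  0   0   0   0   0   0   0   0   0   0
  1   0   0   6   6   6   6   6   6   6
  2   0   0   6   6   6   6   6   6   8
  3   0   0   6   9   9  15  15  15  15
  4   0  11  11  17  20  20  26  26  26
  5   0  11  11  17  22  22  28  31  31
  6   0  11  14  17  22  25  28  31  34

34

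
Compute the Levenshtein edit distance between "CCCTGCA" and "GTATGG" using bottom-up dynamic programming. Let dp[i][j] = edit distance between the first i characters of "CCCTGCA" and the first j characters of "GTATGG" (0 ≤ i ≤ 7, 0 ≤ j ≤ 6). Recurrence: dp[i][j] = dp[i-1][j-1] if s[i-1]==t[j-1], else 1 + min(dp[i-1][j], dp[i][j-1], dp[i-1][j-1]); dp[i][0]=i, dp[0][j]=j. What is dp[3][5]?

5

   ''  G  T  A  T  G  G
''  0  1  2  3  4  5  6
 C  1  1  2  3  4  5  6
 C  2  2  2  3  4  5  6
 C  3  3  3  3  4  5  6
 T  4  4  3  4  3  4  5
 G  5  4  4  4  4  3  4
 C  6  5  5  5  5  4  4
 A  7  6  6  5  6  5  5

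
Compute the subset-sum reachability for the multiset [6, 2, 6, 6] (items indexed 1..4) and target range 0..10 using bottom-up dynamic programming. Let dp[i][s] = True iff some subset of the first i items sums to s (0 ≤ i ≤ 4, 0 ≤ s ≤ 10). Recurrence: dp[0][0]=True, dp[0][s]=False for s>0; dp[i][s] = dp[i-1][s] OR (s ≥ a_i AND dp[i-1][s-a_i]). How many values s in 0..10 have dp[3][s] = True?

i\s   0   1   2   3   4   5   6   7   8   9  10
  0   T   F   F   F   F   F   F   F   F   F   F
  1   T   F   F   F   F   F   T   F   F   F   F
  2   T   F   T   F   F   F   T   F   T   F   F
  3   T   F   T   F   F   F   T   F   T   F   F
  4   T   F   T   F   F   F   T   F   T   F   F

4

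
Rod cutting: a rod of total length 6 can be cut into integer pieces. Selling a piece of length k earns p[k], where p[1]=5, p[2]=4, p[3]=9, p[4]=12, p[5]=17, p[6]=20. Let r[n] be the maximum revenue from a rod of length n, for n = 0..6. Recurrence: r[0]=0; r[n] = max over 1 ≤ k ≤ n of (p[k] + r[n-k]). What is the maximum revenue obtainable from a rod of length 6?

   n    0    1    2    3    4    5    6
r[n]    0    5   10   15   20   25   30

30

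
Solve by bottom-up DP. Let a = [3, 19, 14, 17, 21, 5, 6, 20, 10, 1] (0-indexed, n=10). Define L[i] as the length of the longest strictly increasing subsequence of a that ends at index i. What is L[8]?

   i    0    1    2    3    4    5    6    7    8    9
a[i]    3   19   14   17   21    5    6   20   10    1
L[i]    1    2    2    3    4    2    3    4    4    1

4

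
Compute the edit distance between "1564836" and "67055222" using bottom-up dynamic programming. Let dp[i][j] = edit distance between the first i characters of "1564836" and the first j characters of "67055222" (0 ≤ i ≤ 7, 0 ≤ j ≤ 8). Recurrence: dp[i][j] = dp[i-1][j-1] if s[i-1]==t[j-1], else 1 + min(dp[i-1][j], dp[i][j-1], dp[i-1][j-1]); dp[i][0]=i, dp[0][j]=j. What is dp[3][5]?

   ''  6  7  0  5  5  2  2  2
''  0  1  2  3  4  5  6  7  8
 1  1  1  2  3  4  5  6  7  8
 5  2  2  2  3  3  4  5  6  7
 6  3  2  3  3  4  4  5  6  7
 4  4  3  3  4  4  5  5  6  7
 8  5  4  4  4  5  5  6  6  7
 3  6  5  5  5  5  6  6  7  7
 6  7  6  6  6  6  6  7  7  8

4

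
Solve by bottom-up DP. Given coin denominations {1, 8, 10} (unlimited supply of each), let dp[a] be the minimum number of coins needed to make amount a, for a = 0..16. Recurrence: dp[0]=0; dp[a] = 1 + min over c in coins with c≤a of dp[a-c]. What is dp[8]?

 a  0  1  2  3  4  5  6  7  8  9 10 11 12 13 14 15 16
dp  0  1  2  3  4  5  6  7  1  2  1  2  3  4  5  6  2

1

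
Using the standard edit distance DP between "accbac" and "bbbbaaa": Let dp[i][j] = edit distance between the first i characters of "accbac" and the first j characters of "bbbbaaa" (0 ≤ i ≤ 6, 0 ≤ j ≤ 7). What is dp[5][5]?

   ''  b  b  b  b  a  a  a
''  0  1  2  3  4  5  6  7
 a  1  1  2  3  4  4  5  6
 c  2  2  2  3  4  5  5  6
 c  3  3  3  3  4  5  6  6
 b  4  3  3  3  3  4  5  6
 a  5  4  4  4  4  3  4  5
 c  6  5  5  5  5  4  4  5

3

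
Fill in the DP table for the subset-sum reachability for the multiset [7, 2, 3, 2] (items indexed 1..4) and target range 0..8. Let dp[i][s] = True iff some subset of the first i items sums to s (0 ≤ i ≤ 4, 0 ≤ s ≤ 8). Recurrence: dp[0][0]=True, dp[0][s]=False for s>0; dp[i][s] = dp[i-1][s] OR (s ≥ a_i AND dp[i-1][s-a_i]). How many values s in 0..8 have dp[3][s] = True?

5

i\s   0   1   2   3   4   5   6   7   8
  0   T   F   F   F   F   F   F   F   F
  1   T   F   F   F   F   F   F   T   F
  2   T   F   T   F   F   F   F   T   F
  3   T   F   T   T   F   T   F   T   F
  4   T   F   T   T   T   T   F   T   F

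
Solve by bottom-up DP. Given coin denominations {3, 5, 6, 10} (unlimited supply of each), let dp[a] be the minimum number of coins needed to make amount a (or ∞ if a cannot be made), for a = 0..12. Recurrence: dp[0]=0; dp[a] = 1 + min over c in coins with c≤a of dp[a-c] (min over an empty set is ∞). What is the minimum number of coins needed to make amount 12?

 a  0  1  2  3  4  5  6  7  8  9 10 11 12
dp  0  -  -  1  -  1  1  -  2  2  1  2  2
(- denotes ∞ / unreachable)

2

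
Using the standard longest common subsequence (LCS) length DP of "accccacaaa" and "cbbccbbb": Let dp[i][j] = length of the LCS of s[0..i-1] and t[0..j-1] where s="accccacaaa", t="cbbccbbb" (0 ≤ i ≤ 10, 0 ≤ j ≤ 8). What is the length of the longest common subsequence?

3

   ''  c  b  b  c  c  b  b  b
''  0  0  0  0  0  0  0  0  0
 a  0  0  0  0  0  0  0  0  0
 c  0  1  1  1  1  1  1  1  1
 c  0  1  1  1  2  2  2  2  2
 c  0  1  1  1  2  3  3  3  3
 c  0  1  1  1  2  3  3  3  3
 a  0  1  1  1  2  3  3  3  3
 c  0  1  1  1  2  3  3  3  3
 a  0  1  1  1  2  3  3  3  3
 a  0  1  1  1  2  3  3  3  3
 a  0  1  1  1  2  3  3  3  3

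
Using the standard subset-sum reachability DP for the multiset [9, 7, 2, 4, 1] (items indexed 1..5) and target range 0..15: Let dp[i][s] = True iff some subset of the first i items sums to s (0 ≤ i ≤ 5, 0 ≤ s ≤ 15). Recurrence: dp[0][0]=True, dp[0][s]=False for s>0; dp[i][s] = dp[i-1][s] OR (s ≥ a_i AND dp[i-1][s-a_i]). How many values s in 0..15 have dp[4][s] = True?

i\s   0   1   2   3   4   5   6   7   8   9  10  11  12  13  14  15
  0   T   F   F   F   F   F   F   F   F   F   F   F   F   F   F   F
  1   T   F   F   F   F   F   F   F   F   T   F   F   F   F   F   F
  2   T   F   F   F   F   F   F   T   F   T   F   F   F   F   F   F
  3   T   F   T   F   F   F   F   T   F   T   F   T   F   F   F   F
  4   T   F   T   F   T   F   T   T   F   T   F   T   F   T   F   T
  5   T   T   T   T   T   T   T   T   T   T   T   T   T   T   T   T

9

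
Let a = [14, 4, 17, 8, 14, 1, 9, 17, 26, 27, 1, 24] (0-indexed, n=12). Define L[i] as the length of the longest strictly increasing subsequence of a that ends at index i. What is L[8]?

5

   i    0    1    2    3    4    5    6    7    8    9   10   11
a[i]   14    4   17    8   14    1    9   17   26   27    1   24
L[i]    1    1    2    2    3    1    3    4    5    6    1    5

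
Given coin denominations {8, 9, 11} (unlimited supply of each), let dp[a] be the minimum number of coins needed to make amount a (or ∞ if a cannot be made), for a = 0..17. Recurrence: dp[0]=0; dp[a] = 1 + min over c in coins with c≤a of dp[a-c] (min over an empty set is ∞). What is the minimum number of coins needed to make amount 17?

2

 a  0  1  2  3  4  5  6  7  8  9 10 11 12 13 14 15 16 17
dp  0  -  -  -  -  -  -  -  1  1  -  1  -  -  -  -  2  2
(- denotes ∞ / unreachable)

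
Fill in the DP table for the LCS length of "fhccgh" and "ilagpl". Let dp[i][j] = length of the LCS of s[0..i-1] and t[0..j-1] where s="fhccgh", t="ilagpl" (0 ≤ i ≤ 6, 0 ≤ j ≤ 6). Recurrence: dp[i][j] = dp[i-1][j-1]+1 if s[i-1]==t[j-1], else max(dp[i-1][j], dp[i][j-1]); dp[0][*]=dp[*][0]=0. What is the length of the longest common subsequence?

   ''  i  l  a  g  p  l
''  0  0  0  0  0  0  0
 f  0  0  0  0  0  0  0
 h  0  0  0  0  0  0  0
 c  0  0  0  0  0  0  0
 c  0  0  0  0  0  0  0
 g  0  0  0  0  1  1  1
 h  0  0  0  0  1  1  1

1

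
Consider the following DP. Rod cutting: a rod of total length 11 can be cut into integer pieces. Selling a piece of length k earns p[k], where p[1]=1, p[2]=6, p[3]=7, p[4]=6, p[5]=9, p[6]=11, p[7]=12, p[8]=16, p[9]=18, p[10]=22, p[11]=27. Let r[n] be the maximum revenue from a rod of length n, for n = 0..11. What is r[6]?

   n    0    1    2    3    4    5    6    7    8    9   10   11
r[n]    0    1    6    7   12   13   18   19   24   25   30   31

18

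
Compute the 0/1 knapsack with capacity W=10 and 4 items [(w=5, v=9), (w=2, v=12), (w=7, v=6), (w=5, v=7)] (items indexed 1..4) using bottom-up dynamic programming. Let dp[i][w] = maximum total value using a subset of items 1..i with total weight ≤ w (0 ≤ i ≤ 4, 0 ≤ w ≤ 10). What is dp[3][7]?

i\w   0   1   2   3   4   5   6   7   8   9  10
  0   0   0   0   0   0   0   0   0   0   0   0
  1   0   0   0   0   0   9   9   9   9   9   9
  2   0   0  12  12  12  12  12  21  21  21  21
  3   0   0  12  12  12  12  12  21  21  21  21
  4   0   0  12  12  12  12  12  21  21  21  21

21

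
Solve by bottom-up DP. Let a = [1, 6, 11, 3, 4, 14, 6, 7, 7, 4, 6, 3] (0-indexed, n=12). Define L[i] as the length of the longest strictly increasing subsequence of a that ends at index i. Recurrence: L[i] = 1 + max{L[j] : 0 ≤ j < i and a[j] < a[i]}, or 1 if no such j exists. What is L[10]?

4

   i    0    1    2    3    4    5    6    7    8    9   10   11
a[i]    1    6   11    3    4   14    6    7    7    4    6    3
L[i]    1    2    3    2    3    4    4    5    5    3    4    2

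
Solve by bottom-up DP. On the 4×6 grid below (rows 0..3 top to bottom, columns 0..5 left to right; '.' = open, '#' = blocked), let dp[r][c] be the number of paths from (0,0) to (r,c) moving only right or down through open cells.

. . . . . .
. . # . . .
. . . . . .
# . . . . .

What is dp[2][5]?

r\c   0   1   2   3   4   5
  0   1   1   1   1   1   1
  1   1   2   0   1   2   3
  2   1   3   3   4   6   9
  3   0   3   6  10  16  25

9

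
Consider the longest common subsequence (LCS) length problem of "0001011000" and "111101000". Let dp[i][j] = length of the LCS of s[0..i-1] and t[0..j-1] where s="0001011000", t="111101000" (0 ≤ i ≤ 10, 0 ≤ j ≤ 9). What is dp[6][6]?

   ''  1  1  1  1  0  1  0  0  0
''  0  0  0  0  0  0  0  0  0  0
 0  0  0  0  0  0  1  1  1  1  1
 0  0  0  0  0  0  1  1  2  2  2
 0  0  0  0  0  0  1  1  2  3  3
 1  0  1  1  1  1  1  2  2  3  3
 0  0  1  1  1  1  2  2  3  3  4
 1  0  1  2  2  2  2  3  3  3  4
 1  0  1  2  3  3  3  3  3  3  4
 0  0  1  2  3  3  4  4  4  4  4
 0  0  1  2  3  3  4  4  5  5  5
 0  0  1  2  3  3  4  4  5  6  6

3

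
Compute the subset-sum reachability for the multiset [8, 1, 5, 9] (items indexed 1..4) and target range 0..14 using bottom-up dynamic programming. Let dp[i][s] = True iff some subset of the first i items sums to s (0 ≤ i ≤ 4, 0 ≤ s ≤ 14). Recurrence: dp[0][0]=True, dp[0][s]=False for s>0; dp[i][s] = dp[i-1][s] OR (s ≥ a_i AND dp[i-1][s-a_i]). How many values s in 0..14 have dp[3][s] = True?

8

i\s   0   1   2   3   4   5   6   7   8   9  10  11  12  13  14
  0   T   F   F   F   F   F   F   F   F   F   F   F   F   F   F
  1   T   F   F   F   F   F   F   F   T   F   F   F   F   F   F
  2   T   T   F   F   F   F   F   F   T   T   F   F   F   F   F
  3   T   T   F   F   F   T   T   F   T   T   F   F   F   T   T
  4   T   T   F   F   F   T   T   F   T   T   T   F   F   T   T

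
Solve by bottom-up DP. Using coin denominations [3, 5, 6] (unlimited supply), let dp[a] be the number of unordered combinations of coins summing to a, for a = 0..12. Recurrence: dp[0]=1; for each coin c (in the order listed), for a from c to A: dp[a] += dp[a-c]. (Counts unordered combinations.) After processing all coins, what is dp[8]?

after  coin     0     1     2     3     4     5     6     7     8     9    10    11    12
          3     1     0     0     1     0     0     1     0     0     1     0     0     1
          5     1     0     0     1     0     1     1     0     1     1     1     1     1
          6     1     0     0     1     0     1     2     0     1     2     1     2     3

1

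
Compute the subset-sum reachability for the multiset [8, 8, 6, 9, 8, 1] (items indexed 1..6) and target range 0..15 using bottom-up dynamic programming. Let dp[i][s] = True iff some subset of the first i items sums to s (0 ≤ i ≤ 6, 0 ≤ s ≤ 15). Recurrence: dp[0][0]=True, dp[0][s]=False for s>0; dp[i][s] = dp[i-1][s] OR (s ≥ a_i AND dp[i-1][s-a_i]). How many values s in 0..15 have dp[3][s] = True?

4

i\s   0   1   2   3   4   5   6   7   8   9  10  11  12  13  14  15
  0   T   F   F   F   F   F   F   F   F   F   F   F   F   F   F   F
  1   T   F   F   F   F   F   F   F   T   F   F   F   F   F   F   F
  2   T   F   F   F   F   F   F   F   T   F   F   F   F   F   F   F
  3   T   F   F   F   F   F   T   F   T   F   F   F   F   F   T   F
  4   T   F   F   F   F   F   T   F   T   T   F   F   F   F   T   T
  5   T   F   F   F   F   F   T   F   T   T   F   F   F   F   T   T
  6   T   T   F   F   F   F   T   T   T   T   T   F   F   F   T   T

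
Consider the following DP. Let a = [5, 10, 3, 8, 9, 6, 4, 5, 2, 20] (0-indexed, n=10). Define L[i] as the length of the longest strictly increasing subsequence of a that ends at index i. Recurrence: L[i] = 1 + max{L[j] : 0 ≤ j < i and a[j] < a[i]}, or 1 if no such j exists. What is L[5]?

   i    0    1    2    3    4    5    6    7    8    9
a[i]    5   10    3    8    9    6    4    5    2   20
L[i]    1    2    1    2    3    2    2    3    1    4

2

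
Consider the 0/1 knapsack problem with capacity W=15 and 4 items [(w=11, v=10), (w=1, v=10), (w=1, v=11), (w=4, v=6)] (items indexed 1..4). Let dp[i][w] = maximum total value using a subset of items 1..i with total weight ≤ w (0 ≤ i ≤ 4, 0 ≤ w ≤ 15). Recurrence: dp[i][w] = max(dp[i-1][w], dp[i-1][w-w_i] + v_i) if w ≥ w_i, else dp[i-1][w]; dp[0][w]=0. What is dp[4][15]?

i\w   0   1   2   3   4   5   6   7   8   9  10  11  12  13  14  15
  0   0   0   0   0   0   0   0   0   0   0   0   0   0   0   0   0
  1   0   0   0   0   0   0   0   0   0   0   0  10  10  10  10  10
  2   0  10  10  10  10  10  10  10  10  10  10  10  20  20  20  20
  3   0  11  21  21  21  21  21  21  21  21  21  21  21  31  31  31
  4   0  11  21  21  21  21  27  27  27  27  27  27  27  31  31  31

31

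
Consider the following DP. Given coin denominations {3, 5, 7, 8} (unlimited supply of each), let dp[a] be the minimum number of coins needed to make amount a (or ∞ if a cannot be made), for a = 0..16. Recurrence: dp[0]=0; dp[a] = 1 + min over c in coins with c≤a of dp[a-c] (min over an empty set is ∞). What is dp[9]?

 a  0  1  2  3  4  5  6  7  8  9 10 11 12 13 14 15 16
dp  0  -  -  1  -  1  2  1  1  3  2  2  2  2  2  2  2
(- denotes ∞ / unreachable)

3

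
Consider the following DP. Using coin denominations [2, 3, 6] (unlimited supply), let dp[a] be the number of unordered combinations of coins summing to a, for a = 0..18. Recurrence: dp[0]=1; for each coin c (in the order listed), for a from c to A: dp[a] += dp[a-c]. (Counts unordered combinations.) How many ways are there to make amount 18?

10

after  coin     0     1     2     3     4     5     6     7     8     9    10    11    12    13    14    15    16    17    18
          2     1     0     1     0     1     0     1     0     1     0     1     0     1     0     1     0     1     0     1
          3     1     0     1     1     1     1     2     1     2     2     2     2     3     2     3     3     3     3     4
          6     1     0     1     1     1     1     3     1     3     3     3     3     6     3     6     6     6     6    10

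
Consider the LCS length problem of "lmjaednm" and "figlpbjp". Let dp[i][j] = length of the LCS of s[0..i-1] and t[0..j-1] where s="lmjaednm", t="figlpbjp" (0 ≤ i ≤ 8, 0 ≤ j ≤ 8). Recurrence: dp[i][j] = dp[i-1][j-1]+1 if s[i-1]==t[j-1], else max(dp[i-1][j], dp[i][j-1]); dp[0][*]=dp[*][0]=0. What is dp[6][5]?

1

   ''  f  i  g  l  p  b  j  p
''  0  0  0  0  0  0  0  0  0
 l  0  0  0  0  1  1  1  1  1
 m  0  0  0  0  1  1  1  1  1
 j  0  0  0  0  1  1  1  2  2
 a  0  0  0  0  1  1  1  2  2
 e  0  0  0  0  1  1  1  2  2
 d  0  0  0  0  1  1  1  2  2
 n  0  0  0  0  1  1  1  2  2
 m  0  0  0  0  1  1  1  2  2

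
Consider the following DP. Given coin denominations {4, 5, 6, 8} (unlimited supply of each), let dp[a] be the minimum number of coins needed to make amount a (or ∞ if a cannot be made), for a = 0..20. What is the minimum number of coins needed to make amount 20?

3

 a  0  1  2  3  4  5  6  7  8  9 10 11 12 13 14 15 16 17 18 19 20
dp  0  -  -  -  1  1  1  -  1  2  2  2  2  2  2  3  2  3  3  3  3
(- denotes ∞ / unreachable)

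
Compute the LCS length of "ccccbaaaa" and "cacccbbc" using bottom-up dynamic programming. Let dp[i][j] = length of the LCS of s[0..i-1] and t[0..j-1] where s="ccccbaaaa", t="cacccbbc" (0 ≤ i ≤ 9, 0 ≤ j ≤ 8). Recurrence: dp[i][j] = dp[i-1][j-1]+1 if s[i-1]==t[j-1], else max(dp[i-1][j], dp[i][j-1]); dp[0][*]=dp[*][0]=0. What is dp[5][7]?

   ''  c  a  c  c  c  b  b  c
''  0  0  0  0  0  0  0  0  0
 c  0  1  1  1  1  1  1  1  1
 c  0  1  1  2  2  2  2  2  2
 c  0  1  1  2  3  3  3  3  3
 c  0  1  1  2  3  4  4  4  4
 b  0  1  1  2  3  4  5  5  5
 a  0  1  2  2  3  4  5  5  5
 a  0  1  2  2  3  4  5  5  5
 a  0  1  2  2  3  4  5  5  5
 a  0  1  2  2  3  4  5  5  5

5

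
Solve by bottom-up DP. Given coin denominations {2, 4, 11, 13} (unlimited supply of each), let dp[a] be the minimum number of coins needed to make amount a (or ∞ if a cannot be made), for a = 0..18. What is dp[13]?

1

 a  0  1  2  3  4  5  6  7  8  9 10 11 12 13 14 15 16 17 18
dp  0  -  1  -  1  -  2  -  2  -  3  1  3  1  4  2  4  2  5
(- denotes ∞ / unreachable)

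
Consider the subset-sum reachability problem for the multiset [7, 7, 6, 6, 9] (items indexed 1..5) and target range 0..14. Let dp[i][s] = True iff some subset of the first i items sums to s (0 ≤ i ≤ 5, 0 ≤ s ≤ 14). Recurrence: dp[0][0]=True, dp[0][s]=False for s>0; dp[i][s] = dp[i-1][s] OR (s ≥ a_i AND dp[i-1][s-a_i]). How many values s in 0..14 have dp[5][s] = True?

i\s   0   1   2   3   4   5   6   7   8   9  10  11  12  13  14
  0   T   F   F   F   F   F   F   F   F   F   F   F   F   F   F
  1   T   F   F   F   F   F   F   T   F   F   F   F   F   F   F
  2   T   F   F   F   F   F   F   T   F   F   F   F   F   F   T
  3   T   F   F   F   F   F   T   T   F   F   F   F   F   T   T
  4   T   F   F   F   F   F   T   T   F   F   F   F   T   T   T
  5   T   F   F   F   F   F   T   T   F   T   F   F   T   T   T

7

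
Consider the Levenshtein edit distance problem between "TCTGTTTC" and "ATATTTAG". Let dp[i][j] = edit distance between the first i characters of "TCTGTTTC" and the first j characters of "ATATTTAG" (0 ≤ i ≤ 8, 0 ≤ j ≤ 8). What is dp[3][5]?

   ''  A  T  A  T  T  T  A  G
''  0  1  2  3  4  5  6  7  8
 T  1  1  1  2  3  4  5  6  7
 C  2  2  2  2  3  4  5  6  7
 T  3  3  2  3  2  3  4  5  6
 G  4  4  3  3  3  3  4  5  5
 T  5  5  4  4  3  3  3  4  5
 T  6  6  5  5  4  3  3  4  5
 T  7  7  6  6  5  4  3  4  5
 C  8  8  7  7  6  5  4  4  5

3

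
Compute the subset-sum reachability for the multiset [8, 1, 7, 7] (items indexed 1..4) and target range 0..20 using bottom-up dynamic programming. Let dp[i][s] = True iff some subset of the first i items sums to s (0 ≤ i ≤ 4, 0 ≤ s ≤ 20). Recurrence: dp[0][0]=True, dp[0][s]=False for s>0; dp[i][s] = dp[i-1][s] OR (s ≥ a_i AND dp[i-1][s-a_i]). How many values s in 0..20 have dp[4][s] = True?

i\s   0   1   2   3   4   5   6   7   8   9  10  11  12  13  14  15  16  17  18  19  20
  0   T   F   F   F   F   F   F   F   F   F   F   F   F   F   F   F   F   F   F   F   F
  1   T   F   F   F   F   F   F   F   T   F   F   F   F   F   F   F   F   F   F   F   F
  2   T   T   F   F   F   F   F   F   T   T   F   F   F   F   F   F   F   F   F   F   F
  3   T   T   F   F   F   F   F   T   T   T   F   F   F   F   F   T   T   F   F   F   F
  4   T   T   F   F   F   F   F   T   T   T   F   F   F   F   T   T   T   F   F   F   F

8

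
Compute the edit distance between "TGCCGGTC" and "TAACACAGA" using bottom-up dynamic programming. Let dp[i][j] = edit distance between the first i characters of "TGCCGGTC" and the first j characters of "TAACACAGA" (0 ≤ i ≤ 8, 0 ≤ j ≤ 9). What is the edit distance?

6

   ''  T  A  A  C  A  C  A  G  A
''  0  1  2  3  4  5  6  7  8  9
 T  1  0  1  2  3  4  5  6  7  8
 G  2  1  1  2  3  4  5  6  6  7
 C  3  2  2  2  2  3  4  5  6  7
 C  4  3  3  3  2  3  3  4  5  6
 G  5  4  4  4  3  3  4  4  4  5
 G  6  5  5  5  4  4  4  5  4  5
 T  7  6  6  6  5  5  5  5  5  5
 C  8  7  7  7  6  6  5  6  6  6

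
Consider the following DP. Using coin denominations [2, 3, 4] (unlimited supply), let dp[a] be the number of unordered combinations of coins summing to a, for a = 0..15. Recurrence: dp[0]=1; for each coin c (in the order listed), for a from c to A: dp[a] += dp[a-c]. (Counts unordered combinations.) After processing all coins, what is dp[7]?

after  coin     0     1     2     3     4     5     6     7     8     9    10    11    12    13    14    15
          2     1     0     1     0     1     0     1     0     1     0     1     0     1     0     1     0
          3     1     0     1     1     1     1     2     1     2     2     2     2     3     2     3     3
          4     1     0     1     1     2     1     3     2     4     3     5     4     7     5     8     7

2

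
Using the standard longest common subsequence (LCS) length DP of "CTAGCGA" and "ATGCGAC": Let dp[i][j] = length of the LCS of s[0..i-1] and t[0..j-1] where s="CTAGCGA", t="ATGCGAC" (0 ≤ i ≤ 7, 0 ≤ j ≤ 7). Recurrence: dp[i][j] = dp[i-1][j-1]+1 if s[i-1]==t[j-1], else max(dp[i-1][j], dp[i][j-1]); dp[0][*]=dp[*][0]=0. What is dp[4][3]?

   ''  A  T  G  C  G  A  C
''  0  0  0  0  0  0  0  0
 C  0  0  0  0  1  1  1  1
 T  0  0  1  1  1  1  1  1
 A  0  1  1  1  1  1  2  2
 G  0  1  1  2  2  2  2  2
 C  0  1  1  2  3  3  3  3
 G  0  1  1  2  3  4  4  4
 A  0  1  1  2  3  4  5  5

2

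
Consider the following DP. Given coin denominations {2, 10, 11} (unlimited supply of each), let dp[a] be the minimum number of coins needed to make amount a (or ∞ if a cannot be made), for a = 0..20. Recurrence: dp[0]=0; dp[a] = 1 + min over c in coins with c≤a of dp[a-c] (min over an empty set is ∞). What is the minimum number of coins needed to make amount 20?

 a  0  1  2  3  4  5  6  7  8  9 10 11 12 13 14 15 16 17 18 19 20
dp  0  -  1  -  2  -  3  -  4  -  1  1  2  2  3  3  4  4  5  5  2
(- denotes ∞ / unreachable)

2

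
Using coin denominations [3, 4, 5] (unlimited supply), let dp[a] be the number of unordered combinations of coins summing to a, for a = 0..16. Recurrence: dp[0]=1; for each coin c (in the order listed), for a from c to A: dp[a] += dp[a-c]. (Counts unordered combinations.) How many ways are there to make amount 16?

after  coin     0     1     2     3     4     5     6     7     8     9    10    11    12    13    14    15    16
          3     1     0     0     1     0     0     1     0     0     1     0     0     1     0     0     1     0
          4     1     0     0     1     1     0     1     1     1     1     1     1     2     1     1     2     2
          5     1     0     0     1     1     1     1     1     2     2     2     2     3     3     3     4     4

4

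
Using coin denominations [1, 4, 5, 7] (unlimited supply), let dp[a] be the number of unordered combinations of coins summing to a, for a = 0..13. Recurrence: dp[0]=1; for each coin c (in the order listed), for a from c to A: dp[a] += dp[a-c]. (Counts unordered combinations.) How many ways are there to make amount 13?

11

after  coin     0     1     2     3     4     5     6     7     8     9    10    11    12    13
          1     1     1     1     1     1     1     1     1     1     1     1     1     1     1
          4     1     1     1     1     2     2     2     2     3     3     3     3     4     4
          5     1     1     1     1     2     3     3     3     4     5     6     6     7     8
          7     1     1     1     1     2     3     3     4     5     6     7     8    10    11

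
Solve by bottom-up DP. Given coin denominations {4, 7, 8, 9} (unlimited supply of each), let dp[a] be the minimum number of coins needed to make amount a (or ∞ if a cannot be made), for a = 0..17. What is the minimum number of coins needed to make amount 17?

 a  0  1  2  3  4  5  6  7  8  9 10 11 12 13 14 15 16 17
dp  0  -  -  -  1  -  -  1  1  1  -  2  2  2  2  2  2  2
(- denotes ∞ / unreachable)

2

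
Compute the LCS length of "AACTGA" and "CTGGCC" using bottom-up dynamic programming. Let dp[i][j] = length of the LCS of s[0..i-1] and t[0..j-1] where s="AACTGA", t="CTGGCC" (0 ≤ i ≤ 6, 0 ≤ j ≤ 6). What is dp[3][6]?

   ''  C  T  G  G  C  C
''  0  0  0  0  0  0  0
 A  0  0  0  0  0  0  0
 A  0  0  0  0  0  0  0
 C  0  1  1  1  1  1  1
 T  0  1  2  2  2  2  2
 G  0  1  2  3  3  3  3
 A  0  1  2  3  3  3  3

1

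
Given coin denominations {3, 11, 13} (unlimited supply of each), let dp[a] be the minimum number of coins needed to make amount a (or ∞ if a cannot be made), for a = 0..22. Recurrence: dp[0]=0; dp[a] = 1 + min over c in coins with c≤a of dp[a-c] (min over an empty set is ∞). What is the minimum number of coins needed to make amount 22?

 a  0  1  2  3  4  5  6  7  8  9 10 11 12 13 14 15 16 17 18 19 20 21 22
dp  0  -  -  1  -  -  2  -  -  3  -  1  4  1  2  5  2  3  6  3  4  7  2
(- denotes ∞ / unreachable)

2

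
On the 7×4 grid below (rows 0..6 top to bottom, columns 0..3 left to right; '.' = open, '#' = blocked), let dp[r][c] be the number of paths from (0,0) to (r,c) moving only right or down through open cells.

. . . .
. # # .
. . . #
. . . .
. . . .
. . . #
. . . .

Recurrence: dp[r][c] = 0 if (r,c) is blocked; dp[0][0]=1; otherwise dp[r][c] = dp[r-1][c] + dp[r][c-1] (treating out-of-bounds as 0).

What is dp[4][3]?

9

r\c   0   1   2   3
  0   1   1   1   1
  1   1   0   0   1
  2   1   1   1   0
  3   1   2   3   3
  4   1   3   6   9
  5   1   4  10   0
  6   1   5  15  15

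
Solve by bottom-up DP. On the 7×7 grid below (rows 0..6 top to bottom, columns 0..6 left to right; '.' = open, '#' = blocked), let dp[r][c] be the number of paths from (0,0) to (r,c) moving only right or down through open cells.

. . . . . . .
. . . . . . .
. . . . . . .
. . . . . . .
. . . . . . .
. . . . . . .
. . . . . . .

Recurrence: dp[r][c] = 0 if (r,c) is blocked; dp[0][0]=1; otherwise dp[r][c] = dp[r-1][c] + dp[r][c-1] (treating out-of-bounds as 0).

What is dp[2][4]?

15

r\c   0   1   2   3   4   5   6
  0   1   1   1   1   1   1   1
  1   1   2   3   4   5   6   7
  2   1   3   6  10  15  21  28
  3   1   4  10  20  35  56  84
  4   1   5  15  35  70 126 210
  5   1   6  21  56 126 252 462
  6   1   7  28  84 210 462 924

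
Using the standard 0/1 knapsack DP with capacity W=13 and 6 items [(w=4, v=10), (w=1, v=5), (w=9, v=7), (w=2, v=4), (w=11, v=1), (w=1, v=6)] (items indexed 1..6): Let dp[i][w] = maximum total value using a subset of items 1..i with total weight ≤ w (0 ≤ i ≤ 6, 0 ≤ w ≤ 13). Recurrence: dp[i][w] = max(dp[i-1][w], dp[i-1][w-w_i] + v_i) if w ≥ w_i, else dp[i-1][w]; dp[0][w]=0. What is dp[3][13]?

17

i\w   0   1   2   3   4   5   6   7   8   9  10  11  12  13
  0   0   0   0   0   0   0   0   0   0   0   0   0   0   0
  1   0   0   0   0  10  10  10  10  10  10  10  10  10  10
  2   0   5   5   5  10  15  15  15  15  15  15  15  15  15
  3   0   5   5   5  10  15  15  15  15  15  15  15  15  17
  4   0   5   5   9  10  15  15  19  19  19  19  19  19  19
  5   0   5   5   9  10  15  15  19  19  19  19  19  19  19
  6   0   6  11  11  15  16  21  21  25  25  25  25  25  25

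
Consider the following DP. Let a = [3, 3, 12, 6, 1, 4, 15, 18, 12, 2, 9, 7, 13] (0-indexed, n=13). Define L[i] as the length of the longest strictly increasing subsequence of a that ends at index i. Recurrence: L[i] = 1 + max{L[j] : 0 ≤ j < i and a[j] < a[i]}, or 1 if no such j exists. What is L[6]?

   i    0    1    2    3    4    5    6    7    8    9   10   11   12
a[i]    3    3   12    6    1    4   15   18   12    2    9    7   13
L[i]    1    1    2    2    1    2    3    4    3    2    3    3    4

3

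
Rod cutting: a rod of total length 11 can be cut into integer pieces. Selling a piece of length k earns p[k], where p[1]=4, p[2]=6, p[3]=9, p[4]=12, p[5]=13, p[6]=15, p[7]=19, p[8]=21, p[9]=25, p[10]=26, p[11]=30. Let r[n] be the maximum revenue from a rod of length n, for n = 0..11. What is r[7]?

   n    0    1    2    3    4    5    6    7    8    9   10   11
r[n]    0    4    8   12   16   20   24   28   32   36   40   44

28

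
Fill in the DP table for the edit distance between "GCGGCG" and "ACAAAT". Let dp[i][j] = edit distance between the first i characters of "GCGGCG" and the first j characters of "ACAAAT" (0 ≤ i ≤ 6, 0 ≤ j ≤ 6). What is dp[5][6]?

5

   ''  A  C  A  A  A  T
''  0  1  2  3  4  5  6
 G  1  1  2  3  4  5  6
 C  2  2  1  2  3  4  5
 G  3  3  2  2  3  4  5
 G  4  4  3  3  3  4  5
 C  5  5  4  4  4  4  5
 G  6  6  5  5  5  5  5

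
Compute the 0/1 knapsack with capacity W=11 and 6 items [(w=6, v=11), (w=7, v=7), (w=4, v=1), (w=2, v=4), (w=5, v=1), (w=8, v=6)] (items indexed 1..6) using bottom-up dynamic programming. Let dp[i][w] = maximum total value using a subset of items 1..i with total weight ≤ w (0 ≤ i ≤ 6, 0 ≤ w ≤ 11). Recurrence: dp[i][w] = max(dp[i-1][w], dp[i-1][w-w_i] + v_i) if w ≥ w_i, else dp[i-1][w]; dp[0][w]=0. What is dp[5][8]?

15

i\w   0   1   2   3   4   5   6   7   8   9  10  11
  0   0   0   0   0   0   0   0   0   0   0   0   0
  1   0   0   0   0   0   0  11  11  11  11  11  11
  2   0   0   0   0   0   0  11  11  11  11  11  11
  3   0   0   0   0   1   1  11  11  11  11  12  12
  4   0   0   4   4   4   4  11  11  15  15  15  15
  5   0   0   4   4   4   4  11  11  15  15  15  15
  6   0   0   4   4   4   4  11  11  15  15  15  15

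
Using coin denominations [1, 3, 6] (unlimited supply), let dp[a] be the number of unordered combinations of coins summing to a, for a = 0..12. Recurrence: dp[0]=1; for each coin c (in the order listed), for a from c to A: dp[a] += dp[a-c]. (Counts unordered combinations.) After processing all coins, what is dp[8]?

4

after  coin     0     1     2     3     4     5     6     7     8     9    10    11    12
          1     1     1     1     1     1     1     1     1     1     1     1     1     1
          3     1     1     1     2     2     2     3     3     3     4     4     4     5
          6     1     1     1     2     2     2     4     4     4     6     6     6     9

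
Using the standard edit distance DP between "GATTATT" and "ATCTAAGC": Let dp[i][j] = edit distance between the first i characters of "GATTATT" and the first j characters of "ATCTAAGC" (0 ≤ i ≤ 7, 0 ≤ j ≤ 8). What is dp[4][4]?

   ''  A  T  C  T  A  A  G  C
''  0  1  2  3  4  5  6  7  8
 G  1  1  2  3  4  5  6  6  7
 A  2  1  2  3  4  4  5  6  7
 T  3  2  1  2  3  4  5  6  7
 T  4  3  2  2  2  3  4  5  6
 A  5  4  3  3  3  2  3  4  5
 T  6  5  4  4  3  3  3  4  5
 T  7  6  5  5  4  4  4  4  5

2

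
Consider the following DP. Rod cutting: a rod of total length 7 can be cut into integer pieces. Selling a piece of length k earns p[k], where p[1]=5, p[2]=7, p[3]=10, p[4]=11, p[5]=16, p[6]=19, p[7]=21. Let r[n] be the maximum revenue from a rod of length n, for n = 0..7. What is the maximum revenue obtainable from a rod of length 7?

   n    0    1    2    3    4    5    6    7
r[n]    0    5   10   15   20   25   30   35

35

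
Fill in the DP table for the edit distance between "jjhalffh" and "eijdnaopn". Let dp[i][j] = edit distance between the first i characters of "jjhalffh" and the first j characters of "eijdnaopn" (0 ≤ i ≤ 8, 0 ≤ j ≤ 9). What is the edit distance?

   ''  e  i  j  d  n  a  o  p  n
''  0  1  2  3  4  5  6  7  8  9
 j  1  1  2  2  3  4  5  6  7  8
 j  2  2  2  2  3  4  5  6  7  8
 h  3  3  3  3  3  4  5  6  7  8
 a  4  4  4  4  4  4  4  5  6  7
 l  5  5  5  5  5  5  5  5  6  7
 f  6  6  6  6  6  6  6  6  6  7
 f  7  7  7  7  7  7  7  7  7  7
 h  8  8  8  8  8  8  8  8  8  8

8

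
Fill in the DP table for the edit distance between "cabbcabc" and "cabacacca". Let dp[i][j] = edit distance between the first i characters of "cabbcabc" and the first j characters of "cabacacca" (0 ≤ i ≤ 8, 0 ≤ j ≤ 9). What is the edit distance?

   ''  c  a  b  a  c  a  c  c  a
''  0  1  2  3  4  5  6  7  8  9
 c  1  0  1  2  3  4  5  6  7  8
 a  2  1  0  1  2  3  4  5  6  7
 b  3  2  1  0  1  2  3  4  5  6
 b  4  3  2  1  1  2  3  4  5  6
 c  5  4  3  2  2  1  2  3  4  5
 a  6  5  4  3  2  2  1  2  3  4
 b  7  6  5  4  3  3  2  2  3  4
 c  8  7  6  5  4  3  3  2  2  3

3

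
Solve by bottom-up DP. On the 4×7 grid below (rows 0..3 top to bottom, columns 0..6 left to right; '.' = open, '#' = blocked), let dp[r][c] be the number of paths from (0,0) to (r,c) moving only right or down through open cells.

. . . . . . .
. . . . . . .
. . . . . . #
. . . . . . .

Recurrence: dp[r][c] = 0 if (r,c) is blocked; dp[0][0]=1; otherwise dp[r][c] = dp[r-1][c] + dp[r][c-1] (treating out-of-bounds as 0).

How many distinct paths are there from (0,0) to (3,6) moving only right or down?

r\c   0   1   2   3   4   5   6
  0   1   1   1   1   1   1   1
  1   1   2   3   4   5   6   7
  2   1   3   6  10  15  21   0
  3   1   4  10  20  35  56  56

56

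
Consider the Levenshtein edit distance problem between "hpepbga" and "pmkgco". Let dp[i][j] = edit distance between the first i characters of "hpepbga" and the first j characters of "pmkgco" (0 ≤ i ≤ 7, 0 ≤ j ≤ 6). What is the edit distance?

6

   ''  p  m  k  g  c  o
''  0  1  2  3  4  5  6
 h  1  1  2  3  4  5  6
 p  2  1  2  3  4  5  6
 e  3  2  2  3  4  5  6
 p  4  3  3  3  4  5  6
 b  5  4  4  4  4  5  6
 g  6  5  5  5  4  5  6
 a  7  6  6  6  5  5  6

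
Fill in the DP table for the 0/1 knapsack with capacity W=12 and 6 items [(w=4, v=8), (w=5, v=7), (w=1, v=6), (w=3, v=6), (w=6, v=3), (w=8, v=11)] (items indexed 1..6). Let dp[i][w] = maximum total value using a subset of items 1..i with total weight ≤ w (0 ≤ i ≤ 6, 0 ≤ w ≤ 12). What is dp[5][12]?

i\w   0   1   2   3   4   5   6   7   8   9  10  11  12
  0   0   0   0   0   0   0   0   0   0   0   0   0   0
  1   0   0   0   0   8   8   8   8   8   8   8   8   8
  2   0   0   0   0   8   8   8   8   8  15  15  15  15
  3   0   6   6   6   8  14  14  14  14  15  21  21  21
  4   0   6   6   6  12  14  14  14  20  20  21  21  21
  5   0   6   6   6  12  14  14  14  20  20  21  21  21
  6   0   6   6   6  12  14  14  14  20  20  21  21  23

21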